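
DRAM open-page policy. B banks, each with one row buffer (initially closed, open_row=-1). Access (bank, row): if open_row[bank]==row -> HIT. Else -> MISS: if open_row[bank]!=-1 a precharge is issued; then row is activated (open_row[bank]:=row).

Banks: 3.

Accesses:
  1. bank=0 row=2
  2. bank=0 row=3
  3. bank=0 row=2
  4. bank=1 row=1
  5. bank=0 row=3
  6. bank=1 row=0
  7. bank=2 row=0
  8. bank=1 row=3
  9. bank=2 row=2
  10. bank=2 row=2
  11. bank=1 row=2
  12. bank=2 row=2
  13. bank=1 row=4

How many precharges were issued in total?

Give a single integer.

Answer: 8

Derivation:
Acc 1: bank0 row2 -> MISS (open row2); precharges=0
Acc 2: bank0 row3 -> MISS (open row3); precharges=1
Acc 3: bank0 row2 -> MISS (open row2); precharges=2
Acc 4: bank1 row1 -> MISS (open row1); precharges=2
Acc 5: bank0 row3 -> MISS (open row3); precharges=3
Acc 6: bank1 row0 -> MISS (open row0); precharges=4
Acc 7: bank2 row0 -> MISS (open row0); precharges=4
Acc 8: bank1 row3 -> MISS (open row3); precharges=5
Acc 9: bank2 row2 -> MISS (open row2); precharges=6
Acc 10: bank2 row2 -> HIT
Acc 11: bank1 row2 -> MISS (open row2); precharges=7
Acc 12: bank2 row2 -> HIT
Acc 13: bank1 row4 -> MISS (open row4); precharges=8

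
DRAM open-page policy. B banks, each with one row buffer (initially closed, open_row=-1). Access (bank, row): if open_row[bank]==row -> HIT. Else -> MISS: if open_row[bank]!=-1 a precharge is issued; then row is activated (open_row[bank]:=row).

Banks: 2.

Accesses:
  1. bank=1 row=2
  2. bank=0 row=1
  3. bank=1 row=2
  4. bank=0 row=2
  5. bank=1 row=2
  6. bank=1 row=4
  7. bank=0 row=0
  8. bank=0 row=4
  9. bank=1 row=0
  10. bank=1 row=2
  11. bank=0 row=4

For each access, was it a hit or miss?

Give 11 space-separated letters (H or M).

Acc 1: bank1 row2 -> MISS (open row2); precharges=0
Acc 2: bank0 row1 -> MISS (open row1); precharges=0
Acc 3: bank1 row2 -> HIT
Acc 4: bank0 row2 -> MISS (open row2); precharges=1
Acc 5: bank1 row2 -> HIT
Acc 6: bank1 row4 -> MISS (open row4); precharges=2
Acc 7: bank0 row0 -> MISS (open row0); precharges=3
Acc 8: bank0 row4 -> MISS (open row4); precharges=4
Acc 9: bank1 row0 -> MISS (open row0); precharges=5
Acc 10: bank1 row2 -> MISS (open row2); precharges=6
Acc 11: bank0 row4 -> HIT

Answer: M M H M H M M M M M H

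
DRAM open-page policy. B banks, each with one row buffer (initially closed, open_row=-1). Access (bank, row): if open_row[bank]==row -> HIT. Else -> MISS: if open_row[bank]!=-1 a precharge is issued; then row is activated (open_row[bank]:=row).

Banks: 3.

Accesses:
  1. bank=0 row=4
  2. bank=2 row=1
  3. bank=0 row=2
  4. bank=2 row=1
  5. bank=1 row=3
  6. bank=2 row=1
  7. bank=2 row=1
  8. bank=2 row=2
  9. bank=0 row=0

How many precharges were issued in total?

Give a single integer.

Answer: 3

Derivation:
Acc 1: bank0 row4 -> MISS (open row4); precharges=0
Acc 2: bank2 row1 -> MISS (open row1); precharges=0
Acc 3: bank0 row2 -> MISS (open row2); precharges=1
Acc 4: bank2 row1 -> HIT
Acc 5: bank1 row3 -> MISS (open row3); precharges=1
Acc 6: bank2 row1 -> HIT
Acc 7: bank2 row1 -> HIT
Acc 8: bank2 row2 -> MISS (open row2); precharges=2
Acc 9: bank0 row0 -> MISS (open row0); precharges=3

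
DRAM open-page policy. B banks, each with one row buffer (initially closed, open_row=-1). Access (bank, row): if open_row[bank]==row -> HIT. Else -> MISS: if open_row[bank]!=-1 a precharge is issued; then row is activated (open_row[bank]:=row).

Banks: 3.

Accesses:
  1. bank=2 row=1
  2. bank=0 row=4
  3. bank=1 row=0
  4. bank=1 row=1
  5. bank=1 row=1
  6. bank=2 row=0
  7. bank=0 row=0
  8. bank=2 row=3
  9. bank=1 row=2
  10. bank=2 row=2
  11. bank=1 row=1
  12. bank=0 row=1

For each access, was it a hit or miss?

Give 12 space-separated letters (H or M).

Acc 1: bank2 row1 -> MISS (open row1); precharges=0
Acc 2: bank0 row4 -> MISS (open row4); precharges=0
Acc 3: bank1 row0 -> MISS (open row0); precharges=0
Acc 4: bank1 row1 -> MISS (open row1); precharges=1
Acc 5: bank1 row1 -> HIT
Acc 6: bank2 row0 -> MISS (open row0); precharges=2
Acc 7: bank0 row0 -> MISS (open row0); precharges=3
Acc 8: bank2 row3 -> MISS (open row3); precharges=4
Acc 9: bank1 row2 -> MISS (open row2); precharges=5
Acc 10: bank2 row2 -> MISS (open row2); precharges=6
Acc 11: bank1 row1 -> MISS (open row1); precharges=7
Acc 12: bank0 row1 -> MISS (open row1); precharges=8

Answer: M M M M H M M M M M M M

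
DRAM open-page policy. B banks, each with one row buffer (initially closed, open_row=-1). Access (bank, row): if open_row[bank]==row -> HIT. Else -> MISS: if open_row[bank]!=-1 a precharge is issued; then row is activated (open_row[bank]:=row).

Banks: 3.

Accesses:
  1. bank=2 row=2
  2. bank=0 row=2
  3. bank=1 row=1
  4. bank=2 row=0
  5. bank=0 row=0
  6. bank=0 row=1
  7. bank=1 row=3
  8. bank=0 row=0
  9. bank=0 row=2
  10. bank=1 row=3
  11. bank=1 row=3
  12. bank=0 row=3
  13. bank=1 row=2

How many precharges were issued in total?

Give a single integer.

Acc 1: bank2 row2 -> MISS (open row2); precharges=0
Acc 2: bank0 row2 -> MISS (open row2); precharges=0
Acc 3: bank1 row1 -> MISS (open row1); precharges=0
Acc 4: bank2 row0 -> MISS (open row0); precharges=1
Acc 5: bank0 row0 -> MISS (open row0); precharges=2
Acc 6: bank0 row1 -> MISS (open row1); precharges=3
Acc 7: bank1 row3 -> MISS (open row3); precharges=4
Acc 8: bank0 row0 -> MISS (open row0); precharges=5
Acc 9: bank0 row2 -> MISS (open row2); precharges=6
Acc 10: bank1 row3 -> HIT
Acc 11: bank1 row3 -> HIT
Acc 12: bank0 row3 -> MISS (open row3); precharges=7
Acc 13: bank1 row2 -> MISS (open row2); precharges=8

Answer: 8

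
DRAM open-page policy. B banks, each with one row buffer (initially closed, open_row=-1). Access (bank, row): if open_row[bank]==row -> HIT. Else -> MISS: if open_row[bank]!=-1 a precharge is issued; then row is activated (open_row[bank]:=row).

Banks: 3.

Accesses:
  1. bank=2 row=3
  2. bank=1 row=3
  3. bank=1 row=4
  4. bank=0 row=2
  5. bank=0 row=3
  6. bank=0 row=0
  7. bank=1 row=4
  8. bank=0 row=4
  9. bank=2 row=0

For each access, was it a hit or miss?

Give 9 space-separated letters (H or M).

Answer: M M M M M M H M M

Derivation:
Acc 1: bank2 row3 -> MISS (open row3); precharges=0
Acc 2: bank1 row3 -> MISS (open row3); precharges=0
Acc 3: bank1 row4 -> MISS (open row4); precharges=1
Acc 4: bank0 row2 -> MISS (open row2); precharges=1
Acc 5: bank0 row3 -> MISS (open row3); precharges=2
Acc 6: bank0 row0 -> MISS (open row0); precharges=3
Acc 7: bank1 row4 -> HIT
Acc 8: bank0 row4 -> MISS (open row4); precharges=4
Acc 9: bank2 row0 -> MISS (open row0); precharges=5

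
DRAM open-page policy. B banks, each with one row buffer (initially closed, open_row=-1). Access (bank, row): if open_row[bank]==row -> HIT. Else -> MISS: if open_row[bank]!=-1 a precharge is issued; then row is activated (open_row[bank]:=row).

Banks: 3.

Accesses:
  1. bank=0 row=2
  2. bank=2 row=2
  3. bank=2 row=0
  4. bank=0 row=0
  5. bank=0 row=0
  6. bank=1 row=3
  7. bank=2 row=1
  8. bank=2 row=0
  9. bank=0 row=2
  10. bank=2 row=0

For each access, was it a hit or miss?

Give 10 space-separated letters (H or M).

Acc 1: bank0 row2 -> MISS (open row2); precharges=0
Acc 2: bank2 row2 -> MISS (open row2); precharges=0
Acc 3: bank2 row0 -> MISS (open row0); precharges=1
Acc 4: bank0 row0 -> MISS (open row0); precharges=2
Acc 5: bank0 row0 -> HIT
Acc 6: bank1 row3 -> MISS (open row3); precharges=2
Acc 7: bank2 row1 -> MISS (open row1); precharges=3
Acc 8: bank2 row0 -> MISS (open row0); precharges=4
Acc 9: bank0 row2 -> MISS (open row2); precharges=5
Acc 10: bank2 row0 -> HIT

Answer: M M M M H M M M M H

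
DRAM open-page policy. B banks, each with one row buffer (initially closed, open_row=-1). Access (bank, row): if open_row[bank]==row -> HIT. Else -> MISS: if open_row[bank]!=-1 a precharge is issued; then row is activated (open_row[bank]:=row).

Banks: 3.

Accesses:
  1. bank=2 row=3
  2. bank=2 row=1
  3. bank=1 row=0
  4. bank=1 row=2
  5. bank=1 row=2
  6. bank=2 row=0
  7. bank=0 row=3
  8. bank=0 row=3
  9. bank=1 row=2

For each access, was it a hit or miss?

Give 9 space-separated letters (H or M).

Acc 1: bank2 row3 -> MISS (open row3); precharges=0
Acc 2: bank2 row1 -> MISS (open row1); precharges=1
Acc 3: bank1 row0 -> MISS (open row0); precharges=1
Acc 4: bank1 row2 -> MISS (open row2); precharges=2
Acc 5: bank1 row2 -> HIT
Acc 6: bank2 row0 -> MISS (open row0); precharges=3
Acc 7: bank0 row3 -> MISS (open row3); precharges=3
Acc 8: bank0 row3 -> HIT
Acc 9: bank1 row2 -> HIT

Answer: M M M M H M M H H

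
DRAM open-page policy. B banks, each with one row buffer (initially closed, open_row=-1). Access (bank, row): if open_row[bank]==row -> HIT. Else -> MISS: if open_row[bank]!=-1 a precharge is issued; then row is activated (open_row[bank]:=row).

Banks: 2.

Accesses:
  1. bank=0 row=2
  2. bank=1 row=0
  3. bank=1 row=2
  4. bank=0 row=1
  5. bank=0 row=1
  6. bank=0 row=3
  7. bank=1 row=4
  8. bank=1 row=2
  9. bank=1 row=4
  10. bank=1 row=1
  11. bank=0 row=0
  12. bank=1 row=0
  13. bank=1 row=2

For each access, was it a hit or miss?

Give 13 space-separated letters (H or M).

Answer: M M M M H M M M M M M M M

Derivation:
Acc 1: bank0 row2 -> MISS (open row2); precharges=0
Acc 2: bank1 row0 -> MISS (open row0); precharges=0
Acc 3: bank1 row2 -> MISS (open row2); precharges=1
Acc 4: bank0 row1 -> MISS (open row1); precharges=2
Acc 5: bank0 row1 -> HIT
Acc 6: bank0 row3 -> MISS (open row3); precharges=3
Acc 7: bank1 row4 -> MISS (open row4); precharges=4
Acc 8: bank1 row2 -> MISS (open row2); precharges=5
Acc 9: bank1 row4 -> MISS (open row4); precharges=6
Acc 10: bank1 row1 -> MISS (open row1); precharges=7
Acc 11: bank0 row0 -> MISS (open row0); precharges=8
Acc 12: bank1 row0 -> MISS (open row0); precharges=9
Acc 13: bank1 row2 -> MISS (open row2); precharges=10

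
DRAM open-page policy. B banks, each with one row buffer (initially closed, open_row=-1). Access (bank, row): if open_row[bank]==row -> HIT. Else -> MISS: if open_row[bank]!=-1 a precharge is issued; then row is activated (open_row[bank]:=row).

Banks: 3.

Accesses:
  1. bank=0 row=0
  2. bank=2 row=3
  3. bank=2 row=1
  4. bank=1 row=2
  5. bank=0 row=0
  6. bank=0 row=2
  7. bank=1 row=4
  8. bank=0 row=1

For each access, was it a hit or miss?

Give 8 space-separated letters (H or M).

Answer: M M M M H M M M

Derivation:
Acc 1: bank0 row0 -> MISS (open row0); precharges=0
Acc 2: bank2 row3 -> MISS (open row3); precharges=0
Acc 3: bank2 row1 -> MISS (open row1); precharges=1
Acc 4: bank1 row2 -> MISS (open row2); precharges=1
Acc 5: bank0 row0 -> HIT
Acc 6: bank0 row2 -> MISS (open row2); precharges=2
Acc 7: bank1 row4 -> MISS (open row4); precharges=3
Acc 8: bank0 row1 -> MISS (open row1); precharges=4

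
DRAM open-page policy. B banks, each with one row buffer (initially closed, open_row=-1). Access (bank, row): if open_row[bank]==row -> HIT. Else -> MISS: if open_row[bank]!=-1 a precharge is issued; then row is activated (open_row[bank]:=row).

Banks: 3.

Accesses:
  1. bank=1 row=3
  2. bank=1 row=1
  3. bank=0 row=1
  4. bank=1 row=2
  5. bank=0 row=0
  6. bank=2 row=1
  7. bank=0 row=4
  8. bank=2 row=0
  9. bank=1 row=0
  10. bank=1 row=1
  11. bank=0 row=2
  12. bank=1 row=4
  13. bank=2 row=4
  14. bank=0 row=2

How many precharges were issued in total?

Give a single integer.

Acc 1: bank1 row3 -> MISS (open row3); precharges=0
Acc 2: bank1 row1 -> MISS (open row1); precharges=1
Acc 3: bank0 row1 -> MISS (open row1); precharges=1
Acc 4: bank1 row2 -> MISS (open row2); precharges=2
Acc 5: bank0 row0 -> MISS (open row0); precharges=3
Acc 6: bank2 row1 -> MISS (open row1); precharges=3
Acc 7: bank0 row4 -> MISS (open row4); precharges=4
Acc 8: bank2 row0 -> MISS (open row0); precharges=5
Acc 9: bank1 row0 -> MISS (open row0); precharges=6
Acc 10: bank1 row1 -> MISS (open row1); precharges=7
Acc 11: bank0 row2 -> MISS (open row2); precharges=8
Acc 12: bank1 row4 -> MISS (open row4); precharges=9
Acc 13: bank2 row4 -> MISS (open row4); precharges=10
Acc 14: bank0 row2 -> HIT

Answer: 10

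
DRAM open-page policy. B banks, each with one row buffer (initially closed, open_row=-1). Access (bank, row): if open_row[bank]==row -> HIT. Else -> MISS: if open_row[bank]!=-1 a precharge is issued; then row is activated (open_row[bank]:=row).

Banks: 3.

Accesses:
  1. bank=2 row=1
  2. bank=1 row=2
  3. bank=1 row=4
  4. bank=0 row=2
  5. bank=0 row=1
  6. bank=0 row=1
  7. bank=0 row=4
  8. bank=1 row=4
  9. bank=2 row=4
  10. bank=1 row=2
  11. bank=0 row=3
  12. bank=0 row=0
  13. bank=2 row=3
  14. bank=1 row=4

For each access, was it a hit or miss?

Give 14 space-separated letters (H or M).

Acc 1: bank2 row1 -> MISS (open row1); precharges=0
Acc 2: bank1 row2 -> MISS (open row2); precharges=0
Acc 3: bank1 row4 -> MISS (open row4); precharges=1
Acc 4: bank0 row2 -> MISS (open row2); precharges=1
Acc 5: bank0 row1 -> MISS (open row1); precharges=2
Acc 6: bank0 row1 -> HIT
Acc 7: bank0 row4 -> MISS (open row4); precharges=3
Acc 8: bank1 row4 -> HIT
Acc 9: bank2 row4 -> MISS (open row4); precharges=4
Acc 10: bank1 row2 -> MISS (open row2); precharges=5
Acc 11: bank0 row3 -> MISS (open row3); precharges=6
Acc 12: bank0 row0 -> MISS (open row0); precharges=7
Acc 13: bank2 row3 -> MISS (open row3); precharges=8
Acc 14: bank1 row4 -> MISS (open row4); precharges=9

Answer: M M M M M H M H M M M M M M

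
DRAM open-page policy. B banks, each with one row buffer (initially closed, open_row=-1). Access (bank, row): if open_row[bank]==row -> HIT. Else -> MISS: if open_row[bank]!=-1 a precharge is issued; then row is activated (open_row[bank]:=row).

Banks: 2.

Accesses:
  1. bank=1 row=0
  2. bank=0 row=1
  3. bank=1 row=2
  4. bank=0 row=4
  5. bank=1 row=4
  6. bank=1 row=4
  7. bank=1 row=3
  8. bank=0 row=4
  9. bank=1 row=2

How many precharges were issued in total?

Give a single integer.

Acc 1: bank1 row0 -> MISS (open row0); precharges=0
Acc 2: bank0 row1 -> MISS (open row1); precharges=0
Acc 3: bank1 row2 -> MISS (open row2); precharges=1
Acc 4: bank0 row4 -> MISS (open row4); precharges=2
Acc 5: bank1 row4 -> MISS (open row4); precharges=3
Acc 6: bank1 row4 -> HIT
Acc 7: bank1 row3 -> MISS (open row3); precharges=4
Acc 8: bank0 row4 -> HIT
Acc 9: bank1 row2 -> MISS (open row2); precharges=5

Answer: 5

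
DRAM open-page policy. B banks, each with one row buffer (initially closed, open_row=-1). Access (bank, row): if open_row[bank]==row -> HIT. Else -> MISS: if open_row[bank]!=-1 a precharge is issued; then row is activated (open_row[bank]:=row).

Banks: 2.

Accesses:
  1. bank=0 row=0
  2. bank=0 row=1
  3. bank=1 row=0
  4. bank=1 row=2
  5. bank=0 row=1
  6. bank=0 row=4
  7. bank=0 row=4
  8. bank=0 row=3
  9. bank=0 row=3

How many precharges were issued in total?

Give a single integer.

Acc 1: bank0 row0 -> MISS (open row0); precharges=0
Acc 2: bank0 row1 -> MISS (open row1); precharges=1
Acc 3: bank1 row0 -> MISS (open row0); precharges=1
Acc 4: bank1 row2 -> MISS (open row2); precharges=2
Acc 5: bank0 row1 -> HIT
Acc 6: bank0 row4 -> MISS (open row4); precharges=3
Acc 7: bank0 row4 -> HIT
Acc 8: bank0 row3 -> MISS (open row3); precharges=4
Acc 9: bank0 row3 -> HIT

Answer: 4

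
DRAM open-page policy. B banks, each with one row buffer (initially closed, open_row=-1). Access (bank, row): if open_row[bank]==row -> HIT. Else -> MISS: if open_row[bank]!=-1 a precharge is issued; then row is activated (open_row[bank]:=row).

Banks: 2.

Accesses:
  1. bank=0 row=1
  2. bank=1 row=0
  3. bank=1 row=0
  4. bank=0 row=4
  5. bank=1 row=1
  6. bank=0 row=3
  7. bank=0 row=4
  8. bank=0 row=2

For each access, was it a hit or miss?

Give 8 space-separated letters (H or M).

Acc 1: bank0 row1 -> MISS (open row1); precharges=0
Acc 2: bank1 row0 -> MISS (open row0); precharges=0
Acc 3: bank1 row0 -> HIT
Acc 4: bank0 row4 -> MISS (open row4); precharges=1
Acc 5: bank1 row1 -> MISS (open row1); precharges=2
Acc 6: bank0 row3 -> MISS (open row3); precharges=3
Acc 7: bank0 row4 -> MISS (open row4); precharges=4
Acc 8: bank0 row2 -> MISS (open row2); precharges=5

Answer: M M H M M M M M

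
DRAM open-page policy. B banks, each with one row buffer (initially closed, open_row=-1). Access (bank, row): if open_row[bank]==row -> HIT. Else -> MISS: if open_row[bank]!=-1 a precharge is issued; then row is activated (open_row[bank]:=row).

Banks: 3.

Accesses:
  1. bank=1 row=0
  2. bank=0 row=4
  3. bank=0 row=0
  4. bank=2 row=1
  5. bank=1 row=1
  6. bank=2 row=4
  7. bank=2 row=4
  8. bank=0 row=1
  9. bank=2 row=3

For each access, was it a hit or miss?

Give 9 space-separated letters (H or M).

Answer: M M M M M M H M M

Derivation:
Acc 1: bank1 row0 -> MISS (open row0); precharges=0
Acc 2: bank0 row4 -> MISS (open row4); precharges=0
Acc 3: bank0 row0 -> MISS (open row0); precharges=1
Acc 4: bank2 row1 -> MISS (open row1); precharges=1
Acc 5: bank1 row1 -> MISS (open row1); precharges=2
Acc 6: bank2 row4 -> MISS (open row4); precharges=3
Acc 7: bank2 row4 -> HIT
Acc 8: bank0 row1 -> MISS (open row1); precharges=4
Acc 9: bank2 row3 -> MISS (open row3); precharges=5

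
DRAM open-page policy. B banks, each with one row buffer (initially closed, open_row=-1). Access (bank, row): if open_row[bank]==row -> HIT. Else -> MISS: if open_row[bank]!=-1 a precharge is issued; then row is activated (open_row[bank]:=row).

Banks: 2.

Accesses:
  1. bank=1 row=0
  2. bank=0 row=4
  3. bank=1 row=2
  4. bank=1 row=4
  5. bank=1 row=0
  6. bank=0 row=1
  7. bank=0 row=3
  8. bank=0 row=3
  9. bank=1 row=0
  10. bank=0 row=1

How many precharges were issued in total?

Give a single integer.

Acc 1: bank1 row0 -> MISS (open row0); precharges=0
Acc 2: bank0 row4 -> MISS (open row4); precharges=0
Acc 3: bank1 row2 -> MISS (open row2); precharges=1
Acc 4: bank1 row4 -> MISS (open row4); precharges=2
Acc 5: bank1 row0 -> MISS (open row0); precharges=3
Acc 6: bank0 row1 -> MISS (open row1); precharges=4
Acc 7: bank0 row3 -> MISS (open row3); precharges=5
Acc 8: bank0 row3 -> HIT
Acc 9: bank1 row0 -> HIT
Acc 10: bank0 row1 -> MISS (open row1); precharges=6

Answer: 6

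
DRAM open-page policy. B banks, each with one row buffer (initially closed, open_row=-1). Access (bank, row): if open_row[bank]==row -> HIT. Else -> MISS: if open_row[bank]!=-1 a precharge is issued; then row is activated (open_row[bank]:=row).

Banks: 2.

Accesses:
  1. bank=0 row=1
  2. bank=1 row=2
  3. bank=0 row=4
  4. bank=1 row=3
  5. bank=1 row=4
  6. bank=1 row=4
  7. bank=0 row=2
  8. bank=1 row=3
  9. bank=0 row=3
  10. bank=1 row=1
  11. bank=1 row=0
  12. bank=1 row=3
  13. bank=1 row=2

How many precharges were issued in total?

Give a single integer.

Acc 1: bank0 row1 -> MISS (open row1); precharges=0
Acc 2: bank1 row2 -> MISS (open row2); precharges=0
Acc 3: bank0 row4 -> MISS (open row4); precharges=1
Acc 4: bank1 row3 -> MISS (open row3); precharges=2
Acc 5: bank1 row4 -> MISS (open row4); precharges=3
Acc 6: bank1 row4 -> HIT
Acc 7: bank0 row2 -> MISS (open row2); precharges=4
Acc 8: bank1 row3 -> MISS (open row3); precharges=5
Acc 9: bank0 row3 -> MISS (open row3); precharges=6
Acc 10: bank1 row1 -> MISS (open row1); precharges=7
Acc 11: bank1 row0 -> MISS (open row0); precharges=8
Acc 12: bank1 row3 -> MISS (open row3); precharges=9
Acc 13: bank1 row2 -> MISS (open row2); precharges=10

Answer: 10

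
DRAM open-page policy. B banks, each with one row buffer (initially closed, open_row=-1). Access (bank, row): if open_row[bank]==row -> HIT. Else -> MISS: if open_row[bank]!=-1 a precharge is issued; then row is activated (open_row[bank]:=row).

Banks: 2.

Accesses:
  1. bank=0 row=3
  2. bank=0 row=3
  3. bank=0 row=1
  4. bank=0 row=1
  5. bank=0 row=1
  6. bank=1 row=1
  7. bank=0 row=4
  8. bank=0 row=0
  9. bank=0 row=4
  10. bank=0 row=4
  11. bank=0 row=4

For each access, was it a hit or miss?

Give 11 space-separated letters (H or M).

Acc 1: bank0 row3 -> MISS (open row3); precharges=0
Acc 2: bank0 row3 -> HIT
Acc 3: bank0 row1 -> MISS (open row1); precharges=1
Acc 4: bank0 row1 -> HIT
Acc 5: bank0 row1 -> HIT
Acc 6: bank1 row1 -> MISS (open row1); precharges=1
Acc 7: bank0 row4 -> MISS (open row4); precharges=2
Acc 8: bank0 row0 -> MISS (open row0); precharges=3
Acc 9: bank0 row4 -> MISS (open row4); precharges=4
Acc 10: bank0 row4 -> HIT
Acc 11: bank0 row4 -> HIT

Answer: M H M H H M M M M H H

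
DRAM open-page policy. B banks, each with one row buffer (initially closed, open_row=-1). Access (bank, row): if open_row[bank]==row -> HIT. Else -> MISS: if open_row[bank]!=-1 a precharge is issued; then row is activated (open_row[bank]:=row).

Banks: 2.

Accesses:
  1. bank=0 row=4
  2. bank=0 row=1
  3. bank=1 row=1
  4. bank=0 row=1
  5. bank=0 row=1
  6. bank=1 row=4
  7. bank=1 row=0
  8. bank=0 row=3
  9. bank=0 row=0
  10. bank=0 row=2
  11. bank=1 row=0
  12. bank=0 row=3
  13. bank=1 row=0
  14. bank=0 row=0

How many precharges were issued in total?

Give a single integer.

Acc 1: bank0 row4 -> MISS (open row4); precharges=0
Acc 2: bank0 row1 -> MISS (open row1); precharges=1
Acc 3: bank1 row1 -> MISS (open row1); precharges=1
Acc 4: bank0 row1 -> HIT
Acc 5: bank0 row1 -> HIT
Acc 6: bank1 row4 -> MISS (open row4); precharges=2
Acc 7: bank1 row0 -> MISS (open row0); precharges=3
Acc 8: bank0 row3 -> MISS (open row3); precharges=4
Acc 9: bank0 row0 -> MISS (open row0); precharges=5
Acc 10: bank0 row2 -> MISS (open row2); precharges=6
Acc 11: bank1 row0 -> HIT
Acc 12: bank0 row3 -> MISS (open row3); precharges=7
Acc 13: bank1 row0 -> HIT
Acc 14: bank0 row0 -> MISS (open row0); precharges=8

Answer: 8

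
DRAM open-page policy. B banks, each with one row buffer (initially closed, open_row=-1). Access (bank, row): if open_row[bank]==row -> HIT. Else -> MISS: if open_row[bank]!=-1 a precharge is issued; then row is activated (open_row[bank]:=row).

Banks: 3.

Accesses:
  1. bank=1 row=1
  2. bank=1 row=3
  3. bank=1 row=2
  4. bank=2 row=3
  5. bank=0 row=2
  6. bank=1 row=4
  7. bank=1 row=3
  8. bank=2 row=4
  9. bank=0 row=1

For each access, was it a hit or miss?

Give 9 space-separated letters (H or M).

Acc 1: bank1 row1 -> MISS (open row1); precharges=0
Acc 2: bank1 row3 -> MISS (open row3); precharges=1
Acc 3: bank1 row2 -> MISS (open row2); precharges=2
Acc 4: bank2 row3 -> MISS (open row3); precharges=2
Acc 5: bank0 row2 -> MISS (open row2); precharges=2
Acc 6: bank1 row4 -> MISS (open row4); precharges=3
Acc 7: bank1 row3 -> MISS (open row3); precharges=4
Acc 8: bank2 row4 -> MISS (open row4); precharges=5
Acc 9: bank0 row1 -> MISS (open row1); precharges=6

Answer: M M M M M M M M M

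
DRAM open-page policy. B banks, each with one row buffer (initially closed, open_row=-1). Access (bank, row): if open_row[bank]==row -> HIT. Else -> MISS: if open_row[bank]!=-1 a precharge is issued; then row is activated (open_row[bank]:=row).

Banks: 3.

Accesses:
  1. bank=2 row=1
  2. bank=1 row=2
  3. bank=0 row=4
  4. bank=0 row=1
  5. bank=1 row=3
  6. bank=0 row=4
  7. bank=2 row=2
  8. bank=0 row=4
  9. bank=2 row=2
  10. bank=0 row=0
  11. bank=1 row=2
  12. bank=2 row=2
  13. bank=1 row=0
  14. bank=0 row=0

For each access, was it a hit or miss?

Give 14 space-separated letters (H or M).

Acc 1: bank2 row1 -> MISS (open row1); precharges=0
Acc 2: bank1 row2 -> MISS (open row2); precharges=0
Acc 3: bank0 row4 -> MISS (open row4); precharges=0
Acc 4: bank0 row1 -> MISS (open row1); precharges=1
Acc 5: bank1 row3 -> MISS (open row3); precharges=2
Acc 6: bank0 row4 -> MISS (open row4); precharges=3
Acc 7: bank2 row2 -> MISS (open row2); precharges=4
Acc 8: bank0 row4 -> HIT
Acc 9: bank2 row2 -> HIT
Acc 10: bank0 row0 -> MISS (open row0); precharges=5
Acc 11: bank1 row2 -> MISS (open row2); precharges=6
Acc 12: bank2 row2 -> HIT
Acc 13: bank1 row0 -> MISS (open row0); precharges=7
Acc 14: bank0 row0 -> HIT

Answer: M M M M M M M H H M M H M H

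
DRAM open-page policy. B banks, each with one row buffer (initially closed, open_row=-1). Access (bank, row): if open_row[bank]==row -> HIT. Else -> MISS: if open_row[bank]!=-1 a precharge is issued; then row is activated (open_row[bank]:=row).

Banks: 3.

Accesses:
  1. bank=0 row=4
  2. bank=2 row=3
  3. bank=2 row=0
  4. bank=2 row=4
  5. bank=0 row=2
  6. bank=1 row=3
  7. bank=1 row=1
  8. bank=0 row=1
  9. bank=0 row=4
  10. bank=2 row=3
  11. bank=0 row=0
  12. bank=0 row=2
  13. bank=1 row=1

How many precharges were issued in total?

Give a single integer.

Answer: 9

Derivation:
Acc 1: bank0 row4 -> MISS (open row4); precharges=0
Acc 2: bank2 row3 -> MISS (open row3); precharges=0
Acc 3: bank2 row0 -> MISS (open row0); precharges=1
Acc 4: bank2 row4 -> MISS (open row4); precharges=2
Acc 5: bank0 row2 -> MISS (open row2); precharges=3
Acc 6: bank1 row3 -> MISS (open row3); precharges=3
Acc 7: bank1 row1 -> MISS (open row1); precharges=4
Acc 8: bank0 row1 -> MISS (open row1); precharges=5
Acc 9: bank0 row4 -> MISS (open row4); precharges=6
Acc 10: bank2 row3 -> MISS (open row3); precharges=7
Acc 11: bank0 row0 -> MISS (open row0); precharges=8
Acc 12: bank0 row2 -> MISS (open row2); precharges=9
Acc 13: bank1 row1 -> HIT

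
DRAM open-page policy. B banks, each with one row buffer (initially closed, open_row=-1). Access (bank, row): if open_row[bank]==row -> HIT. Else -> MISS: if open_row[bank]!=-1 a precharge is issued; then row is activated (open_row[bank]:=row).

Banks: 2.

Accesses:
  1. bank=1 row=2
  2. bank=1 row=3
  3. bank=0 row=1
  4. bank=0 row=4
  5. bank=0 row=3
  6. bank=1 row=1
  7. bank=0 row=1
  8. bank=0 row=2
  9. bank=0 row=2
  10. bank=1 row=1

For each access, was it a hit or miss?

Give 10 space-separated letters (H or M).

Acc 1: bank1 row2 -> MISS (open row2); precharges=0
Acc 2: bank1 row3 -> MISS (open row3); precharges=1
Acc 3: bank0 row1 -> MISS (open row1); precharges=1
Acc 4: bank0 row4 -> MISS (open row4); precharges=2
Acc 5: bank0 row3 -> MISS (open row3); precharges=3
Acc 6: bank1 row1 -> MISS (open row1); precharges=4
Acc 7: bank0 row1 -> MISS (open row1); precharges=5
Acc 8: bank0 row2 -> MISS (open row2); precharges=6
Acc 9: bank0 row2 -> HIT
Acc 10: bank1 row1 -> HIT

Answer: M M M M M M M M H H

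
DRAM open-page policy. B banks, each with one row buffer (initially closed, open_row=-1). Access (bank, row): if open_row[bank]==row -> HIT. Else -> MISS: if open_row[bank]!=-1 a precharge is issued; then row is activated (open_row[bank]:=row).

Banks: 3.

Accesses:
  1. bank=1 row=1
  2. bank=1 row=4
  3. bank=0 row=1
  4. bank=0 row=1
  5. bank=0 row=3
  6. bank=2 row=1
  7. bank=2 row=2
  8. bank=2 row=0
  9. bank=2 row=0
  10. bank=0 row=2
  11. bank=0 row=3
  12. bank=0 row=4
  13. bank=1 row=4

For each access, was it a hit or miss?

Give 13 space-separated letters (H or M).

Acc 1: bank1 row1 -> MISS (open row1); precharges=0
Acc 2: bank1 row4 -> MISS (open row4); precharges=1
Acc 3: bank0 row1 -> MISS (open row1); precharges=1
Acc 4: bank0 row1 -> HIT
Acc 5: bank0 row3 -> MISS (open row3); precharges=2
Acc 6: bank2 row1 -> MISS (open row1); precharges=2
Acc 7: bank2 row2 -> MISS (open row2); precharges=3
Acc 8: bank2 row0 -> MISS (open row0); precharges=4
Acc 9: bank2 row0 -> HIT
Acc 10: bank0 row2 -> MISS (open row2); precharges=5
Acc 11: bank0 row3 -> MISS (open row3); precharges=6
Acc 12: bank0 row4 -> MISS (open row4); precharges=7
Acc 13: bank1 row4 -> HIT

Answer: M M M H M M M M H M M M H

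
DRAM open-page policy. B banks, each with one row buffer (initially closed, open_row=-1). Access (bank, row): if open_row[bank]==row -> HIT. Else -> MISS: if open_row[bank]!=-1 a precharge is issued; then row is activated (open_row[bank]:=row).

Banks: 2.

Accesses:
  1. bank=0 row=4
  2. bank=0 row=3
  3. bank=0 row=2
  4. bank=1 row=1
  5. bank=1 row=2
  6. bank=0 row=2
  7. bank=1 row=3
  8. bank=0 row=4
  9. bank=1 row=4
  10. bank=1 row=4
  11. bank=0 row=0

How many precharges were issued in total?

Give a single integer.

Acc 1: bank0 row4 -> MISS (open row4); precharges=0
Acc 2: bank0 row3 -> MISS (open row3); precharges=1
Acc 3: bank0 row2 -> MISS (open row2); precharges=2
Acc 4: bank1 row1 -> MISS (open row1); precharges=2
Acc 5: bank1 row2 -> MISS (open row2); precharges=3
Acc 6: bank0 row2 -> HIT
Acc 7: bank1 row3 -> MISS (open row3); precharges=4
Acc 8: bank0 row4 -> MISS (open row4); precharges=5
Acc 9: bank1 row4 -> MISS (open row4); precharges=6
Acc 10: bank1 row4 -> HIT
Acc 11: bank0 row0 -> MISS (open row0); precharges=7

Answer: 7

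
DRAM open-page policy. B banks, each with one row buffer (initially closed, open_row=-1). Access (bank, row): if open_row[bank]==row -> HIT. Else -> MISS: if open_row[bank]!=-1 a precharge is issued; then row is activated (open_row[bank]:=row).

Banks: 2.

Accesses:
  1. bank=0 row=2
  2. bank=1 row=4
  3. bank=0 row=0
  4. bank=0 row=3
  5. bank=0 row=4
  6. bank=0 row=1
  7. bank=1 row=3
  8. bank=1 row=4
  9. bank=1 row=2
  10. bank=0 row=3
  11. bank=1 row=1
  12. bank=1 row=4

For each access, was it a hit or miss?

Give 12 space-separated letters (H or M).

Acc 1: bank0 row2 -> MISS (open row2); precharges=0
Acc 2: bank1 row4 -> MISS (open row4); precharges=0
Acc 3: bank0 row0 -> MISS (open row0); precharges=1
Acc 4: bank0 row3 -> MISS (open row3); precharges=2
Acc 5: bank0 row4 -> MISS (open row4); precharges=3
Acc 6: bank0 row1 -> MISS (open row1); precharges=4
Acc 7: bank1 row3 -> MISS (open row3); precharges=5
Acc 8: bank1 row4 -> MISS (open row4); precharges=6
Acc 9: bank1 row2 -> MISS (open row2); precharges=7
Acc 10: bank0 row3 -> MISS (open row3); precharges=8
Acc 11: bank1 row1 -> MISS (open row1); precharges=9
Acc 12: bank1 row4 -> MISS (open row4); precharges=10

Answer: M M M M M M M M M M M M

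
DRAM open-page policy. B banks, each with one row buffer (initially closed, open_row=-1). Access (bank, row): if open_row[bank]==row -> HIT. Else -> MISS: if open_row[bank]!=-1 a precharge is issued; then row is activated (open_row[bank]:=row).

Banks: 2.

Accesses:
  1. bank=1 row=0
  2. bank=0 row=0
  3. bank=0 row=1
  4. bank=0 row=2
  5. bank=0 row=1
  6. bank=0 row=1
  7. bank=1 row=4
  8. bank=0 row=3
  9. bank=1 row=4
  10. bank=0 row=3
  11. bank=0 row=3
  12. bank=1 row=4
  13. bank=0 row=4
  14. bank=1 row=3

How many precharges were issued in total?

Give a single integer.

Acc 1: bank1 row0 -> MISS (open row0); precharges=0
Acc 2: bank0 row0 -> MISS (open row0); precharges=0
Acc 3: bank0 row1 -> MISS (open row1); precharges=1
Acc 4: bank0 row2 -> MISS (open row2); precharges=2
Acc 5: bank0 row1 -> MISS (open row1); precharges=3
Acc 6: bank0 row1 -> HIT
Acc 7: bank1 row4 -> MISS (open row4); precharges=4
Acc 8: bank0 row3 -> MISS (open row3); precharges=5
Acc 9: bank1 row4 -> HIT
Acc 10: bank0 row3 -> HIT
Acc 11: bank0 row3 -> HIT
Acc 12: bank1 row4 -> HIT
Acc 13: bank0 row4 -> MISS (open row4); precharges=6
Acc 14: bank1 row3 -> MISS (open row3); precharges=7

Answer: 7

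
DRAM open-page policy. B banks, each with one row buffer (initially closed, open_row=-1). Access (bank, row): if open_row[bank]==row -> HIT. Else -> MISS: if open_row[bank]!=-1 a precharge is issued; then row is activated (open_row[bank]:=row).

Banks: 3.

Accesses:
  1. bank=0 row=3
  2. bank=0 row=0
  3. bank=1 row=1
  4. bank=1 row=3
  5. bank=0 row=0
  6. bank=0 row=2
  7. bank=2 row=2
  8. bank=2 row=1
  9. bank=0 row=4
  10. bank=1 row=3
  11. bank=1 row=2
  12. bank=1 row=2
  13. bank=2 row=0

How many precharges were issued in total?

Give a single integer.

Answer: 7

Derivation:
Acc 1: bank0 row3 -> MISS (open row3); precharges=0
Acc 2: bank0 row0 -> MISS (open row0); precharges=1
Acc 3: bank1 row1 -> MISS (open row1); precharges=1
Acc 4: bank1 row3 -> MISS (open row3); precharges=2
Acc 5: bank0 row0 -> HIT
Acc 6: bank0 row2 -> MISS (open row2); precharges=3
Acc 7: bank2 row2 -> MISS (open row2); precharges=3
Acc 8: bank2 row1 -> MISS (open row1); precharges=4
Acc 9: bank0 row4 -> MISS (open row4); precharges=5
Acc 10: bank1 row3 -> HIT
Acc 11: bank1 row2 -> MISS (open row2); precharges=6
Acc 12: bank1 row2 -> HIT
Acc 13: bank2 row0 -> MISS (open row0); precharges=7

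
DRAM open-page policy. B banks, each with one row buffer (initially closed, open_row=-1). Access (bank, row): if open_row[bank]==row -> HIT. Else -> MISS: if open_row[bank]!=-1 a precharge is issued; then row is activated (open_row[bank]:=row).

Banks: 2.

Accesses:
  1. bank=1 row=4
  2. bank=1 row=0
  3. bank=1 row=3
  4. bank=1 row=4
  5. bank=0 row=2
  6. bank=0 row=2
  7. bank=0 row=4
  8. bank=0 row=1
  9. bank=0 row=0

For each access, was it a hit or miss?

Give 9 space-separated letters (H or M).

Answer: M M M M M H M M M

Derivation:
Acc 1: bank1 row4 -> MISS (open row4); precharges=0
Acc 2: bank1 row0 -> MISS (open row0); precharges=1
Acc 3: bank1 row3 -> MISS (open row3); precharges=2
Acc 4: bank1 row4 -> MISS (open row4); precharges=3
Acc 5: bank0 row2 -> MISS (open row2); precharges=3
Acc 6: bank0 row2 -> HIT
Acc 7: bank0 row4 -> MISS (open row4); precharges=4
Acc 8: bank0 row1 -> MISS (open row1); precharges=5
Acc 9: bank0 row0 -> MISS (open row0); precharges=6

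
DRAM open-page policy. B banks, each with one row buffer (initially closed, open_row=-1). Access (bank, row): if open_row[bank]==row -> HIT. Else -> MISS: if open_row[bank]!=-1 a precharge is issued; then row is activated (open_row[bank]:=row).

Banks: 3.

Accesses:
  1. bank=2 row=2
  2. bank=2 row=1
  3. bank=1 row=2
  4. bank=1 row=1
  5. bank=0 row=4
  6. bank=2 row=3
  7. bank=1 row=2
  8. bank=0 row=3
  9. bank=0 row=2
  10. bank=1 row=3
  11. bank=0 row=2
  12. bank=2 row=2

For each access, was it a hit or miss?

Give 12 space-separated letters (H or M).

Acc 1: bank2 row2 -> MISS (open row2); precharges=0
Acc 2: bank2 row1 -> MISS (open row1); precharges=1
Acc 3: bank1 row2 -> MISS (open row2); precharges=1
Acc 4: bank1 row1 -> MISS (open row1); precharges=2
Acc 5: bank0 row4 -> MISS (open row4); precharges=2
Acc 6: bank2 row3 -> MISS (open row3); precharges=3
Acc 7: bank1 row2 -> MISS (open row2); precharges=4
Acc 8: bank0 row3 -> MISS (open row3); precharges=5
Acc 9: bank0 row2 -> MISS (open row2); precharges=6
Acc 10: bank1 row3 -> MISS (open row3); precharges=7
Acc 11: bank0 row2 -> HIT
Acc 12: bank2 row2 -> MISS (open row2); precharges=8

Answer: M M M M M M M M M M H M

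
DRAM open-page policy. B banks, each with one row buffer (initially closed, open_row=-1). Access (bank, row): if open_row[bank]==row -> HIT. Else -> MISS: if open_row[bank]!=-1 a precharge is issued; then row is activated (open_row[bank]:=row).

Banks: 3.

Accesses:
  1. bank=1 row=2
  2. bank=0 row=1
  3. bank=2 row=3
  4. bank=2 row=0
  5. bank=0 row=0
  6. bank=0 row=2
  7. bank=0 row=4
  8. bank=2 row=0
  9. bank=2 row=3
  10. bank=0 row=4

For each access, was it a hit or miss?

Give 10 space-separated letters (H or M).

Acc 1: bank1 row2 -> MISS (open row2); precharges=0
Acc 2: bank0 row1 -> MISS (open row1); precharges=0
Acc 3: bank2 row3 -> MISS (open row3); precharges=0
Acc 4: bank2 row0 -> MISS (open row0); precharges=1
Acc 5: bank0 row0 -> MISS (open row0); precharges=2
Acc 6: bank0 row2 -> MISS (open row2); precharges=3
Acc 7: bank0 row4 -> MISS (open row4); precharges=4
Acc 8: bank2 row0 -> HIT
Acc 9: bank2 row3 -> MISS (open row3); precharges=5
Acc 10: bank0 row4 -> HIT

Answer: M M M M M M M H M H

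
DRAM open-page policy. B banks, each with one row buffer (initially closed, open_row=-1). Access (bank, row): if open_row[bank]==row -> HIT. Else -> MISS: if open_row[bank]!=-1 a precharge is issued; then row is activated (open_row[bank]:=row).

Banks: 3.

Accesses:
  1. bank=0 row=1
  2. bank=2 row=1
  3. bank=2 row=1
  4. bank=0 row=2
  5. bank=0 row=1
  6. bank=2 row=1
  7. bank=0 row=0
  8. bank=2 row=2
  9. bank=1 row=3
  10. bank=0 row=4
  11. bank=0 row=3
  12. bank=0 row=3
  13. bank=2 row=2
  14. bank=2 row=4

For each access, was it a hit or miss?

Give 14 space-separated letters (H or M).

Answer: M M H M M H M M M M M H H M

Derivation:
Acc 1: bank0 row1 -> MISS (open row1); precharges=0
Acc 2: bank2 row1 -> MISS (open row1); precharges=0
Acc 3: bank2 row1 -> HIT
Acc 4: bank0 row2 -> MISS (open row2); precharges=1
Acc 5: bank0 row1 -> MISS (open row1); precharges=2
Acc 6: bank2 row1 -> HIT
Acc 7: bank0 row0 -> MISS (open row0); precharges=3
Acc 8: bank2 row2 -> MISS (open row2); precharges=4
Acc 9: bank1 row3 -> MISS (open row3); precharges=4
Acc 10: bank0 row4 -> MISS (open row4); precharges=5
Acc 11: bank0 row3 -> MISS (open row3); precharges=6
Acc 12: bank0 row3 -> HIT
Acc 13: bank2 row2 -> HIT
Acc 14: bank2 row4 -> MISS (open row4); precharges=7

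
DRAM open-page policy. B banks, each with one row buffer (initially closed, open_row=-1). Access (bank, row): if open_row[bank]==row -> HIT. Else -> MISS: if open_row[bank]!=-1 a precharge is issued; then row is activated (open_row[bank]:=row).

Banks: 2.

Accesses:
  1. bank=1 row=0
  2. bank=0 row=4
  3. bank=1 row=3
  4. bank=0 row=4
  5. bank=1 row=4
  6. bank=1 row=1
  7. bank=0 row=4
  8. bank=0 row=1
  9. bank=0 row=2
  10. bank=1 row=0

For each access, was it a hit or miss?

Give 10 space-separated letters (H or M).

Answer: M M M H M M H M M M

Derivation:
Acc 1: bank1 row0 -> MISS (open row0); precharges=0
Acc 2: bank0 row4 -> MISS (open row4); precharges=0
Acc 3: bank1 row3 -> MISS (open row3); precharges=1
Acc 4: bank0 row4 -> HIT
Acc 5: bank1 row4 -> MISS (open row4); precharges=2
Acc 6: bank1 row1 -> MISS (open row1); precharges=3
Acc 7: bank0 row4 -> HIT
Acc 8: bank0 row1 -> MISS (open row1); precharges=4
Acc 9: bank0 row2 -> MISS (open row2); precharges=5
Acc 10: bank1 row0 -> MISS (open row0); precharges=6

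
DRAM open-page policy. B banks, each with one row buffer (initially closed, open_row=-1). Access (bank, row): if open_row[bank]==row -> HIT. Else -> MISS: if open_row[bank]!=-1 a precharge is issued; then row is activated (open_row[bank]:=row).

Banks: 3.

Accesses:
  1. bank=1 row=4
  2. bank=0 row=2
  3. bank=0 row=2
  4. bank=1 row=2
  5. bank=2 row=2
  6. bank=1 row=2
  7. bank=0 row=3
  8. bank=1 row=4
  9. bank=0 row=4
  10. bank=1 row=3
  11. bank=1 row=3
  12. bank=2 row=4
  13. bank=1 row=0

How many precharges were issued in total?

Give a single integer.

Answer: 7

Derivation:
Acc 1: bank1 row4 -> MISS (open row4); precharges=0
Acc 2: bank0 row2 -> MISS (open row2); precharges=0
Acc 3: bank0 row2 -> HIT
Acc 4: bank1 row2 -> MISS (open row2); precharges=1
Acc 5: bank2 row2 -> MISS (open row2); precharges=1
Acc 6: bank1 row2 -> HIT
Acc 7: bank0 row3 -> MISS (open row3); precharges=2
Acc 8: bank1 row4 -> MISS (open row4); precharges=3
Acc 9: bank0 row4 -> MISS (open row4); precharges=4
Acc 10: bank1 row3 -> MISS (open row3); precharges=5
Acc 11: bank1 row3 -> HIT
Acc 12: bank2 row4 -> MISS (open row4); precharges=6
Acc 13: bank1 row0 -> MISS (open row0); precharges=7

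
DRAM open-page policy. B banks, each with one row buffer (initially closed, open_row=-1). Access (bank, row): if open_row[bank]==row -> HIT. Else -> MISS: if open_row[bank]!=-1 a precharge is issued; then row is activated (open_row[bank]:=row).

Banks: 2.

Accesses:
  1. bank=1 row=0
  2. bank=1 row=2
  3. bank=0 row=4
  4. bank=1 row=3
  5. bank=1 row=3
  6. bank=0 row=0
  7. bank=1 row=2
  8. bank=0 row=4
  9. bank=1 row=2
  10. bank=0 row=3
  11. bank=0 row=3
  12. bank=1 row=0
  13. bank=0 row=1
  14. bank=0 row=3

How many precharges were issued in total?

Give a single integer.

Acc 1: bank1 row0 -> MISS (open row0); precharges=0
Acc 2: bank1 row2 -> MISS (open row2); precharges=1
Acc 3: bank0 row4 -> MISS (open row4); precharges=1
Acc 4: bank1 row3 -> MISS (open row3); precharges=2
Acc 5: bank1 row3 -> HIT
Acc 6: bank0 row0 -> MISS (open row0); precharges=3
Acc 7: bank1 row2 -> MISS (open row2); precharges=4
Acc 8: bank0 row4 -> MISS (open row4); precharges=5
Acc 9: bank1 row2 -> HIT
Acc 10: bank0 row3 -> MISS (open row3); precharges=6
Acc 11: bank0 row3 -> HIT
Acc 12: bank1 row0 -> MISS (open row0); precharges=7
Acc 13: bank0 row1 -> MISS (open row1); precharges=8
Acc 14: bank0 row3 -> MISS (open row3); precharges=9

Answer: 9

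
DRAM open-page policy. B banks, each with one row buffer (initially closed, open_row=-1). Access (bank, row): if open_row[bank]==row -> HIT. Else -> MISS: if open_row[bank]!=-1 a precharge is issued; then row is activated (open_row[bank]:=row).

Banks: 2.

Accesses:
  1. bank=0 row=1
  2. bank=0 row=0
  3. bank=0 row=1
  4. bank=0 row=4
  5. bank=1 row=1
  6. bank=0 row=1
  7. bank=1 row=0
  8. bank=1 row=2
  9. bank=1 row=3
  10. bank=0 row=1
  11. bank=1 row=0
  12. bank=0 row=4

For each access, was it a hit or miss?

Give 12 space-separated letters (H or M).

Answer: M M M M M M M M M H M M

Derivation:
Acc 1: bank0 row1 -> MISS (open row1); precharges=0
Acc 2: bank0 row0 -> MISS (open row0); precharges=1
Acc 3: bank0 row1 -> MISS (open row1); precharges=2
Acc 4: bank0 row4 -> MISS (open row4); precharges=3
Acc 5: bank1 row1 -> MISS (open row1); precharges=3
Acc 6: bank0 row1 -> MISS (open row1); precharges=4
Acc 7: bank1 row0 -> MISS (open row0); precharges=5
Acc 8: bank1 row2 -> MISS (open row2); precharges=6
Acc 9: bank1 row3 -> MISS (open row3); precharges=7
Acc 10: bank0 row1 -> HIT
Acc 11: bank1 row0 -> MISS (open row0); precharges=8
Acc 12: bank0 row4 -> MISS (open row4); precharges=9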